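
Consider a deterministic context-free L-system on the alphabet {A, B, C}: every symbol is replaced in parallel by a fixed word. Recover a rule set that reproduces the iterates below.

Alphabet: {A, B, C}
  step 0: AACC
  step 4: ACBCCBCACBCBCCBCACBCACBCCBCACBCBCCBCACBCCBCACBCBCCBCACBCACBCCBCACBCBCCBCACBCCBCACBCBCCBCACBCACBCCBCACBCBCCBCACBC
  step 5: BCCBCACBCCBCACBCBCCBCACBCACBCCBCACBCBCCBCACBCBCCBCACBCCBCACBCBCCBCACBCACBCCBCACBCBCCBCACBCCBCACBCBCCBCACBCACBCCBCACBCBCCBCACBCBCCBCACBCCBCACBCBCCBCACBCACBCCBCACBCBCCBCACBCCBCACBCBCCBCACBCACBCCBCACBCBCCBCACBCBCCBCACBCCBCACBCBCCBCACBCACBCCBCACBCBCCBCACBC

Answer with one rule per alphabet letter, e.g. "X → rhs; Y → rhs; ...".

A->BC, B->A, C->CBC

  step 4 ⇒ step 5: ACBCCBCACBCBCCBCACBCACBCCBCACBCBCCBCACBCCBCACBCBCCBCACBCACBCCBCACBCBCCBCACBCCBCACBCBCCBCACBCACBCCBCACBCBCCBCACBC ⇒ BC·CBC·A·CBC·CBC·A·CBC·BC·CBC·A·CBC·A·CBC·CBC·A·CBC·BC·CBC·A·CBC·BC·CBC·A·CBC·CBC·A·CBC·BC·CBC·A·CBC·A·CBC·CBC·A·CBC·BC·CBC·A·CBC·CBC·A·CBC·BC·CBC·A·CBC·A·CBC·CBC·A·CBC·BC·CBC·A·CBC·BC·CBC·A·CBC·CBC·A·CBC·BC·CBC·A·CBC·A·CBC·CBC·A·CBC·BC·CBC·A·CBC·CBC·A·CBC·BC·CBC·A·CBC·A·CBC·CBC·A·CBC·BC·CBC·A·CBC·BC·CBC·A·CBC·CBC·A·CBC·BC·CBC·A·CBC·A·CBC·CBC·A·CBC·BC·CBC·A·CBC
    A ↦ BC
    B ↦ A
    C ↦ CBC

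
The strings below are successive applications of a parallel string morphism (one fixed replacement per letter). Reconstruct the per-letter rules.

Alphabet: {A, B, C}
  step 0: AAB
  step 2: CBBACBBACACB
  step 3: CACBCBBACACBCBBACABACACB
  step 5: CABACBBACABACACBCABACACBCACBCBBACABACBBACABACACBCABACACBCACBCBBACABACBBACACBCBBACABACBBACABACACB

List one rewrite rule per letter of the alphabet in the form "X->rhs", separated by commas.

A->BA, B->CB, C->CA

  step 2 ⇒ step 3: CBBACBBACACB ⇒ CA·CB·CB·BA·CA·CB·CB·BA·CA·BA·CA·CB
    A ↦ BA
    B ↦ CB
    C ↦ CA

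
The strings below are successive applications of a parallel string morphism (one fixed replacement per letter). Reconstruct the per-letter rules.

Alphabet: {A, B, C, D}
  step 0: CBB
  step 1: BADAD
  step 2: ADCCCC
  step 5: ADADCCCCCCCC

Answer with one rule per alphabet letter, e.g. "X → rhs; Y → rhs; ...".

  step 1 ⇒ step 2: BADAD ⇒ AD·C·C·C·C
    A ↦ C
    B ↦ AD
    D ↦ C
  step 0 ⇒ step 1: CBB ⇒ B·AD·AD
    C ↦ B

A->C, B->AD, C->B, D->C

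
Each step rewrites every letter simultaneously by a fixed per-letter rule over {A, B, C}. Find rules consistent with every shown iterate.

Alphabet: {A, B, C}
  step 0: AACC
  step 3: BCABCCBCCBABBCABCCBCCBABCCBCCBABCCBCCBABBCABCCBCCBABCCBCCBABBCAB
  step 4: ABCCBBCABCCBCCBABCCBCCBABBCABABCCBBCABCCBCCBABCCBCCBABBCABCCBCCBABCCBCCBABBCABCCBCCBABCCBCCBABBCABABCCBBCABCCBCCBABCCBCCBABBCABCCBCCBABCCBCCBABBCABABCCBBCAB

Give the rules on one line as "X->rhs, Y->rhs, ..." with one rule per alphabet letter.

  step 3 ⇒ step 4: BCABCCBCCBABBCABCCBCCBABCCBCCBABCCBCCBABBCABCCBCCBABCCBCCBABBCAB ⇒ AB·CCB·BC·AB·CCB·CCB·AB·CCB·CCB·AB·BC·AB·AB·CCB·BC·AB·CCB·CCB·AB·CCB·CCB·AB·BC·AB·CCB·CCB·AB·CCB·CCB·AB·BC·AB·CCB·CCB·AB·CCB·CCB·AB·BC·AB·AB·CCB·BC·AB·CCB·CCB·AB·CCB·CCB·AB·BC·AB·CCB·CCB·AB·CCB·CCB·AB·BC·AB·AB·CCB·BC·AB
    A ↦ BC
    B ↦ AB
    C ↦ CCB

A->BC, B->AB, C->CCB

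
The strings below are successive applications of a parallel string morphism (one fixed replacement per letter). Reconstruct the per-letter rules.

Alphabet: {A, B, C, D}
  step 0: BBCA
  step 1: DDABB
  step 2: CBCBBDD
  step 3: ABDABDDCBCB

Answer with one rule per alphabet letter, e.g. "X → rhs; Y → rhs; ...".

A->B, B->D, C->AB, D->CB

  step 2 ⇒ step 3: CBCBBDD ⇒ AB·D·AB·D·D·CB·CB
    B ↦ D
    C ↦ AB
    D ↦ CB
  step 0 ⇒ step 1: BBCA ⇒ D·D·AB·B
    A ↦ B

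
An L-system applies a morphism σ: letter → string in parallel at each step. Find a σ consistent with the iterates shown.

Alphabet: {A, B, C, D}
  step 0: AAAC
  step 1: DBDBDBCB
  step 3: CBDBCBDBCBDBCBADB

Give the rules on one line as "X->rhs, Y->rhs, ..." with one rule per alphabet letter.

  step 0 ⇒ step 1: AAAC ⇒ DB·DB·DB·CB
    A ↦ DB
    C ↦ CB
    B ↦ A  (constrained at step 1)
    D ↦ C  (constrained at step 1)

A->DB, B->A, C->CB, D->C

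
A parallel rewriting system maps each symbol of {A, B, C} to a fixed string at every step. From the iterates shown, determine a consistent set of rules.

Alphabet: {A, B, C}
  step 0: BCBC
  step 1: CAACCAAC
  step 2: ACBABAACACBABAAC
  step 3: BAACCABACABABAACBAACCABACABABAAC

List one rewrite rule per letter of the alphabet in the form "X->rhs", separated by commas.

  step 2 ⇒ step 3: ACBABAACACBABAAC ⇒ BA·AC·CA·BA·CA·BA·BA·AC·BA·AC·CA·BA·CA·BA·BA·AC
    A ↦ BA
    B ↦ CA
    C ↦ AC

A->BA, B->CA, C->AC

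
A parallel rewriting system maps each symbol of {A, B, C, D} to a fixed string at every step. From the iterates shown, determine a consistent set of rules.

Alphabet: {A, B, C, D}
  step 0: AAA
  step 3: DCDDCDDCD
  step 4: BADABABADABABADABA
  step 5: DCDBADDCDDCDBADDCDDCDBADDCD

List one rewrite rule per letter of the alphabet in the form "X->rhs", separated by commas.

  step 4 ⇒ step 5: BADABABADABABADABA ⇒ DC·D·BA·D·DC·D·DC·D·BA·D·DC·D·DC·D·BA·D·DC·D
    A ↦ D
    B ↦ DC
    D ↦ BA
  step 3 ⇒ step 4: DCDDCDDCD ⇒ BA·DA·BA·BA·DA·BA·BA·DA·BA
    C ↦ DA

A->D, B->DC, C->DA, D->BA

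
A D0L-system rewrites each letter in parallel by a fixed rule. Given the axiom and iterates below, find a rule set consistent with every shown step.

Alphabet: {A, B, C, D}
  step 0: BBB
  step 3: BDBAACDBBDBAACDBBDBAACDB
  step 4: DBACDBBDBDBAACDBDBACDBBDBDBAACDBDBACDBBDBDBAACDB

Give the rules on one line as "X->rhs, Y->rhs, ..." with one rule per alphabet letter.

A->BD, B->DB, C->BA, D->AC

  step 3 ⇒ step 4: BDBAACDBBDBAACDBBDBAACDB ⇒ DB·AC·DB·BD·BD·BA·AC·DB·DB·AC·DB·BD·BD·BA·AC·DB·DB·AC·DB·BD·BD·BA·AC·DB
    A ↦ BD
    B ↦ DB
    C ↦ BA
    D ↦ AC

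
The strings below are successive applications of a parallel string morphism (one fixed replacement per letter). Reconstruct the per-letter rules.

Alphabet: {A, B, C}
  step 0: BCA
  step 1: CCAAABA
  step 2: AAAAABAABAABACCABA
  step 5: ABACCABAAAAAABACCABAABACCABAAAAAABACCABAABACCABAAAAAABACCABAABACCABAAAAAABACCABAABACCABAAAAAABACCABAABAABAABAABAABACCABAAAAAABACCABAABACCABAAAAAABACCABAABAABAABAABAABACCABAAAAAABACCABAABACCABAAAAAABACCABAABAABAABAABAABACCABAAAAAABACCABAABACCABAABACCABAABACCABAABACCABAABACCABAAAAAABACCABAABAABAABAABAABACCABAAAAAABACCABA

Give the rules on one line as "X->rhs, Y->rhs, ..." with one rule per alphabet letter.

  step 1 ⇒ step 2: CCAAABA ⇒ AA·AA·ABA·ABA·ABA·CC·ABA
    A ↦ ABA
    B ↦ CC
    C ↦ AA

A->ABA, B->CC, C->AA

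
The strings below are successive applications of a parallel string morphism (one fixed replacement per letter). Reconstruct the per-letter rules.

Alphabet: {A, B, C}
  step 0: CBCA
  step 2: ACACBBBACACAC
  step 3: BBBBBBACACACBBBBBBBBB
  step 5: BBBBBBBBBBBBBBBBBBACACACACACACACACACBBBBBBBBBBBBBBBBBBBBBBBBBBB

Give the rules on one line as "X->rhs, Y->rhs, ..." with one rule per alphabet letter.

A->B, B->AC, C->BB

  step 2 ⇒ step 3: ACACBBBACACAC ⇒ B·BB·B·BB·AC·AC·AC·B·BB·B·BB·B·BB
    A ↦ B
    B ↦ AC
    C ↦ BB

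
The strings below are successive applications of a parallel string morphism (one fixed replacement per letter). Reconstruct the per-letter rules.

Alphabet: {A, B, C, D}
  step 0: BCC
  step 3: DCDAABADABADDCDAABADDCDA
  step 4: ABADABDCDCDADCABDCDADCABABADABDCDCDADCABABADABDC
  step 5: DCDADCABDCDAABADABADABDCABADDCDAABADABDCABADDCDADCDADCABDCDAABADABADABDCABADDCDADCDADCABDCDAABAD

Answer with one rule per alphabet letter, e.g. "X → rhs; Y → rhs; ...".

  step 4 ⇒ step 5: ABADABDCDCDADCABDCDADCABABADABDCDCDADCABABADABDC ⇒ DC·DA·DC·AB·DC·DA·AB·AD·AB·AD·AB·DC·AB·AD·DC·DA·AB·AD·AB·DC·AB·AD·DC·DA·DC·DA·DC·AB·DC·DA·AB·AD·AB·AD·AB·DC·AB·AD·DC·DA·DC·DA·DC·AB·DC·DA·AB·AD
    A ↦ DC
    B ↦ DA
    C ↦ AD
    D ↦ AB

A->DC, B->DA, C->AD, D->AB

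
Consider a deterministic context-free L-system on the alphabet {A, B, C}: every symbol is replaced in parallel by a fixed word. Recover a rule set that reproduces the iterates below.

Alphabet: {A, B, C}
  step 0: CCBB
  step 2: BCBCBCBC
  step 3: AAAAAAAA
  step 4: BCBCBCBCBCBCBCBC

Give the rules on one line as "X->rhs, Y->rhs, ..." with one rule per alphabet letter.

  step 3 ⇒ step 4: AAAAAAAA ⇒ BC·BC·BC·BC·BC·BC·BC·BC
    A ↦ BC
  step 2 ⇒ step 3: BCBCBCBC ⇒ A·A·A·A·A·A·A·A
    B ↦ A
  step 2 ⇒ step 3: BCBCBCBC ⇒ A·A·A·A·A·A·A·A
    C ↦ A

A->BC, B->A, C->A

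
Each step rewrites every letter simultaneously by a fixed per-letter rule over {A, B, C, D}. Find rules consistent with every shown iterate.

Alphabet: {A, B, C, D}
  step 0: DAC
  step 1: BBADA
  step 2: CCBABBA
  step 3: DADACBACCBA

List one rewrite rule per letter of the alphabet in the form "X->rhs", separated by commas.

  step 2 ⇒ step 3: CCBABBA ⇒ DA·DA·C·BA·C·C·BA
    A ↦ BA
    B ↦ C
    C ↦ DA
  step 0 ⇒ step 1: DAC ⇒ B·BA·DA
    D ↦ B

A->BA, B->C, C->DA, D->B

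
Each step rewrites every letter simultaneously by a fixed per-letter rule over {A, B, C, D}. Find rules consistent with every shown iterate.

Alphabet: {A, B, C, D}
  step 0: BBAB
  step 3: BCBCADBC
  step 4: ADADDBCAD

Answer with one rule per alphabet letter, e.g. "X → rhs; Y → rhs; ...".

A->D, B->A, C->D, D->BC

  step 3 ⇒ step 4: BCBCADBC ⇒ A·D·A·D·D·BC·A·D
    A ↦ D
    B ↦ A
    C ↦ D
    D ↦ BC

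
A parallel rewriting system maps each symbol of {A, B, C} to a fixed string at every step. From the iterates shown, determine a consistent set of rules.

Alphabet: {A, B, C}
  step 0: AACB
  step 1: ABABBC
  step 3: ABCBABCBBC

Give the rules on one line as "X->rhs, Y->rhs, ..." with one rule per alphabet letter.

A->AB, B->C, C->B

  step 0 ⇒ step 1: AACB ⇒ AB·AB·B·C
    A ↦ AB
    B ↦ C
    C ↦ B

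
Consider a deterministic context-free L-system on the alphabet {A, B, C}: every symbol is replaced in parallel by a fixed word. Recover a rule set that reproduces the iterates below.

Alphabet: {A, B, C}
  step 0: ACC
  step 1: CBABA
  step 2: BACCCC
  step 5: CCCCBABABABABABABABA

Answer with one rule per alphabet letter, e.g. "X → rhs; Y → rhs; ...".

  step 1 ⇒ step 2: CBABA ⇒ BA·C·C·C·C
    A ↦ C
    B ↦ C
    C ↦ BA

A->C, B->C, C->BA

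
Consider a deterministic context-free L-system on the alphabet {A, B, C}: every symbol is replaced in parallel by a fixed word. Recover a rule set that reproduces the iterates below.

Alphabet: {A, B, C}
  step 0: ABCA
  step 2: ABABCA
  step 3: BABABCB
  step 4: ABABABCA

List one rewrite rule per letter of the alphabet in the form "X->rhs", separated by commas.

  step 3 ⇒ step 4: BABABCB ⇒ A·B·A·B·A·BC·A
    A ↦ B
    B ↦ A
    C ↦ BC

A->B, B->A, C->BC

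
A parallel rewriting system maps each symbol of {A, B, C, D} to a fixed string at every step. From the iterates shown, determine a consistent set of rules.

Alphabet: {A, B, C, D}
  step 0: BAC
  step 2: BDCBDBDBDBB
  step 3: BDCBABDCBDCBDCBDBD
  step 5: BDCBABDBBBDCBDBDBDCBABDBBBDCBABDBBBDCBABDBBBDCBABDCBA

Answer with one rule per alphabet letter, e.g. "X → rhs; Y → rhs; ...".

A->BB, B->BD, C->BA, D->C

  step 2 ⇒ step 3: BDCBDBDBDBB ⇒ BD·C·BA·BD·C·BD·C·BD·C·BD·BD
    B ↦ BD
    C ↦ BA
    D ↦ C
    A ↦ BB  (constrained at step 0)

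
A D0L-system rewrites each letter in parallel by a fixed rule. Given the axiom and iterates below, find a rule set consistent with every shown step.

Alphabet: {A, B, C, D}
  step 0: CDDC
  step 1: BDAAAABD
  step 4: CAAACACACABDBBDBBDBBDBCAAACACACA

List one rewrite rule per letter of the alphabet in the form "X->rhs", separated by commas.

  step 0 ⇒ step 1: CDDC ⇒ BD·AA·AA·BD
    C ↦ BD
    D ↦ AA
    A ↦ B  (constrained at step 1)
    B ↦ CA  (constrained at step 1)

A->B, B->CA, C->BD, D->AA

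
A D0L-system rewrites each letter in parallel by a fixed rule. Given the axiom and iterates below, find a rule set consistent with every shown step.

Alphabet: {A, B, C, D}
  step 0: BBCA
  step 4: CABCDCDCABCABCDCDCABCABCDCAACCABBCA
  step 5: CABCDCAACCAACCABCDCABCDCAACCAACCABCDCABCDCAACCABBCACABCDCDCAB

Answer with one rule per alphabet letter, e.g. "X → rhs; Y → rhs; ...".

  step 4 ⇒ step 5: CABCDCDCABCABCDCDCABCABCDCAACCABBCA ⇒ CA·B·CD·CA·AC·CA·AC·CA·B·CD·CA·B·CD·CA·AC·CA·AC·CA·B·CD·CA·B·CD·CA·AC·CA·B·B·CA·CA·B·CD·CD·CA·B
    A ↦ B
    B ↦ CD
    C ↦ CA
    D ↦ AC

A->B, B->CD, C->CA, D->AC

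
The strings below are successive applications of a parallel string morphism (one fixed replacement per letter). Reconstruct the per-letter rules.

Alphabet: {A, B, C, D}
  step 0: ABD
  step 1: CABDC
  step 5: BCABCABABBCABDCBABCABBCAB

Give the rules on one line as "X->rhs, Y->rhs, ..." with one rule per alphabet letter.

A->C, B->AB, C->B, D->DC

  step 0 ⇒ step 1: ABD ⇒ C·AB·DC
    A ↦ C
    B ↦ AB
    D ↦ DC
    C ↦ B  (constrained at step 1)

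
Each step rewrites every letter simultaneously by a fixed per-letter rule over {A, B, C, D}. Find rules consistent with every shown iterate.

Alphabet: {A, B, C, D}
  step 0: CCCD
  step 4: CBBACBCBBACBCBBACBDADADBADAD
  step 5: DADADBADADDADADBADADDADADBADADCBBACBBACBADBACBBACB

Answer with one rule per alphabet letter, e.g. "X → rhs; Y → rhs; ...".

A->BA, B->AD, C->D, D->CB

  step 4 ⇒ step 5: CBBACBCBBACBCBBACBDADADBADAD ⇒ D·AD·AD·BA·D·AD·D·AD·AD·BA·D·AD·D·AD·AD·BA·D·AD·CB·BA·CB·BA·CB·AD·BA·CB·BA·CB
    A ↦ BA
    B ↦ AD
    C ↦ D
    D ↦ CB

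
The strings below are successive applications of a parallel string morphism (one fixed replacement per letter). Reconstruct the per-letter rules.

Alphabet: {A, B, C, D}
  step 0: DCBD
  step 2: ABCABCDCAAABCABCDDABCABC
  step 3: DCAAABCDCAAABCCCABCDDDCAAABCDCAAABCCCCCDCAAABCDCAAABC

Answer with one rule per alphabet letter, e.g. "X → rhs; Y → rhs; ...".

A->D, B->CAA, C->ABC, D->CC

  step 2 ⇒ step 3: ABCABCDCAAABCABCDDABCABC ⇒ D·CAA·ABC·D·CAA·ABC·CC·ABC·D·D·D·CAA·ABC·D·CAA·ABC·CC·CC·D·CAA·ABC·D·CAA·ABC
    A ↦ D
    B ↦ CAA
    C ↦ ABC
    D ↦ CC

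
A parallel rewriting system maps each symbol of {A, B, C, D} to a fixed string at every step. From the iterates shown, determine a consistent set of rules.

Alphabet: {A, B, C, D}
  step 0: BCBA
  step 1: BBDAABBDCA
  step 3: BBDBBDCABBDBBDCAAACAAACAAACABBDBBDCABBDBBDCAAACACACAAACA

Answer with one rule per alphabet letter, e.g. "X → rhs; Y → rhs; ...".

A->CA, B->BBD, C->AA, D->CA

  step 0 ⇒ step 1: BCBA ⇒ BBD·AA·BBD·CA
    A ↦ CA
    B ↦ BBD
    C ↦ AA
    D ↦ CA  (constrained at step 1)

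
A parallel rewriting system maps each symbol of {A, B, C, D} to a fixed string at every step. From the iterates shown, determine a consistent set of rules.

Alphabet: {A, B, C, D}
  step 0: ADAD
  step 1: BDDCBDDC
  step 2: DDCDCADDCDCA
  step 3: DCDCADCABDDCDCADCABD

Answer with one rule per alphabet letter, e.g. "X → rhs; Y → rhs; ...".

A->BD, B->D, C->A, D->DC

  step 2 ⇒ step 3: DDCDCADDCDCA ⇒ DC·DC·A·DC·A·BD·DC·DC·A·DC·A·BD
    A ↦ BD
    C ↦ A
    D ↦ DC
  step 1 ⇒ step 2: BDDCBDDC ⇒ D·DC·DC·A·D·DC·DC·A
    B ↦ D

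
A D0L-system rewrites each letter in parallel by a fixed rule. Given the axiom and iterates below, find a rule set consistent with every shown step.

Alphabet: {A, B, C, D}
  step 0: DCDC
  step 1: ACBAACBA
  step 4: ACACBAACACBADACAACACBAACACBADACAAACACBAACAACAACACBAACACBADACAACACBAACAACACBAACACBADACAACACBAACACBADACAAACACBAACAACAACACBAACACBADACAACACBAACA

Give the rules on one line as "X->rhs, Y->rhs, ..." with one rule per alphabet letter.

  step 0 ⇒ step 1: DCDC ⇒ A·CBA·A·CBA
    C ↦ CBA
    D ↦ A
    A ↦ ACA  (constrained at step 1)
    B ↦ D  (constrained at step 1)

A->ACA, B->D, C->CBA, D->A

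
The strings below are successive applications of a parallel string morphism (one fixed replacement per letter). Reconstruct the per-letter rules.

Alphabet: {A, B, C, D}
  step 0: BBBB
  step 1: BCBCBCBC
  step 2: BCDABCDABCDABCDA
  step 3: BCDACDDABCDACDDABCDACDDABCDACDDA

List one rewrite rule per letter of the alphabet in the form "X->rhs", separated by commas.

  step 2 ⇒ step 3: BCDABCDABCDABCDA ⇒ BC·DA·CD·DA·BC·DA·CD·DA·BC·DA·CD·DA·BC·DA·CD·DA
    A ↦ DA
    B ↦ BC
    C ↦ DA
    D ↦ CD

A->DA, B->BC, C->DA, D->CD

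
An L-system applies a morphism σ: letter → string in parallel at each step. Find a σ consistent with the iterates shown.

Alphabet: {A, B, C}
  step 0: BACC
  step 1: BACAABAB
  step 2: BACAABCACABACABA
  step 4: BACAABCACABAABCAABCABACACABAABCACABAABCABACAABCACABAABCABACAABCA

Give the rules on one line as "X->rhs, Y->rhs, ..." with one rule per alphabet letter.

A->CA, B->BA, C->AB

  step 1 ⇒ step 2: BACAABAB ⇒ BA·CA·AB·CA·CA·BA·CA·BA
    A ↦ CA
    B ↦ BA
    C ↦ AB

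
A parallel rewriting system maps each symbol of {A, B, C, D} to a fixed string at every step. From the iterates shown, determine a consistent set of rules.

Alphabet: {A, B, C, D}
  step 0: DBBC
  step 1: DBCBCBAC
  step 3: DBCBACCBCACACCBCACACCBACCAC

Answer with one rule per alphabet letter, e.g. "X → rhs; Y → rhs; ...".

A->C, B->CB, C->AC, D->DB

  step 0 ⇒ step 1: DBBC ⇒ DB·CB·CB·AC
    B ↦ CB
    C ↦ AC
    D ↦ DB
    A ↦ C  (constrained at step 1)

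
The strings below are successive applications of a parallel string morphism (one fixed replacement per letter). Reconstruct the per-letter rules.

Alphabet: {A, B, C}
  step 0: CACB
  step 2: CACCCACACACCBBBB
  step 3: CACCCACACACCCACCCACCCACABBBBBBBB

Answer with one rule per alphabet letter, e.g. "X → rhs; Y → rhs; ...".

  step 2 ⇒ step 3: CACCCACACACCBBBB ⇒ CA·CC·CA·CA·CA·CC·CA·CC·CA·CC·CA·CA·BB·BB·BB·BB
    A ↦ CC
    B ↦ BB
    C ↦ CA

A->CC, B->BB, C->CA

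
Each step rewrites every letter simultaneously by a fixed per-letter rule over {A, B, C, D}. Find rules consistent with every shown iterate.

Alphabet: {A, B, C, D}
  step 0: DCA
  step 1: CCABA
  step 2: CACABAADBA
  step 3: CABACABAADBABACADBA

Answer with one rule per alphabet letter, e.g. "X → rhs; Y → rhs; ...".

A->BA, B->AD, C->CA, D->C

  step 2 ⇒ step 3: CACABAADBA ⇒ CA·BA·CA·BA·AD·BA·BA·C·AD·BA
    A ↦ BA
    B ↦ AD
    C ↦ CA
    D ↦ C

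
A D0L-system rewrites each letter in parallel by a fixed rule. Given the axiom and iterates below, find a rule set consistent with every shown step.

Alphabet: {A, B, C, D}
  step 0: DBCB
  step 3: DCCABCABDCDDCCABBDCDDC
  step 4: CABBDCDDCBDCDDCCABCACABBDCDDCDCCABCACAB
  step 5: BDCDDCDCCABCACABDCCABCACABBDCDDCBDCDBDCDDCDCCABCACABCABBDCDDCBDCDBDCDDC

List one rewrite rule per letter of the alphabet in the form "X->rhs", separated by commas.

A->DCD, B->DC, C->B, D->CA

  step 4 ⇒ step 5: CABBDCDDCBDCDDCCABCACABBDCDDCDCCABCACAB ⇒ B·DCD·DC·DC·CA·B·CA·CA·B·DC·CA·B·CA·CA·B·B·DCD·DC·B·DCD·B·DCD·DC·DC·CA·B·CA·CA·B·CA·B·B·DCD·DC·B·DCD·B·DCD·DC
    A ↦ DCD
    B ↦ DC
    C ↦ B
    D ↦ CA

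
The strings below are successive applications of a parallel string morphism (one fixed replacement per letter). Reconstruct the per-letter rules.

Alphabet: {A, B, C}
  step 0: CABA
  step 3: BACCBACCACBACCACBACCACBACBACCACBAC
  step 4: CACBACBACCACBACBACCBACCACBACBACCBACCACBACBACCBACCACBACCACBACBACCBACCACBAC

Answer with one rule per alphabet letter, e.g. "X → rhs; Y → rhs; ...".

  step 3 ⇒ step 4: BACCBACCACBACCACBACCACBACBACCACBAC ⇒ CA·C·BAC·BAC·CA·C·BAC·BAC·C·BAC·CA·C·BAC·BAC·C·BAC·CA·C·BAC·BAC·C·BAC·CA·C·BAC·CA·C·BAC·BAC·C·BAC·CA·C·BAC
    A ↦ C
    B ↦ CA
    C ↦ BAC

A->C, B->CA, C->BAC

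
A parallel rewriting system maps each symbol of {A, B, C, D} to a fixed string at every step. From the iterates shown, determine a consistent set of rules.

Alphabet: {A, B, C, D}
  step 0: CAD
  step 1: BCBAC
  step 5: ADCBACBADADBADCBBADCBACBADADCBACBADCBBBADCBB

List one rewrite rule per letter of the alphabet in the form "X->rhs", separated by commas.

  step 0 ⇒ step 1: CAD ⇒ B·CB·AC
    A ↦ CB
    C ↦ B
    D ↦ AC
    B ↦ AD  (constrained at step 1)

A->CB, B->AD, C->B, D->AC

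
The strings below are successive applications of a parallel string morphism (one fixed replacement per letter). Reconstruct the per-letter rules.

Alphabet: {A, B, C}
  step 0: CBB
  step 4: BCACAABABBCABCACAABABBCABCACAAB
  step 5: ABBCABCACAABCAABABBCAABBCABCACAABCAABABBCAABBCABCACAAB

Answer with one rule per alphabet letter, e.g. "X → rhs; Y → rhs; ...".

A->CA, B->AB, C->B

  step 4 ⇒ step 5: BCACAABABBCABCACAABABBCABCACAAB ⇒ AB·B·CA·B·CA·CA·AB·CA·AB·AB·B·CA·AB·B·CA·B·CA·CA·AB·CA·AB·AB·B·CA·AB·B·CA·B·CA·CA·AB
    A ↦ CA
    B ↦ AB
    C ↦ B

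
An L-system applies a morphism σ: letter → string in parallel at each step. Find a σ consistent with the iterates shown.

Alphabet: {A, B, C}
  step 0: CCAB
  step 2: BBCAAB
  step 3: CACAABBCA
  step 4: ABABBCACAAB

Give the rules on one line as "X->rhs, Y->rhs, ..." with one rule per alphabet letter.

A->B, B->CA, C->A

  step 3 ⇒ step 4: CACAABBCA ⇒ A·B·A·B·B·CA·CA·A·B
    A ↦ B
    B ↦ CA
    C ↦ A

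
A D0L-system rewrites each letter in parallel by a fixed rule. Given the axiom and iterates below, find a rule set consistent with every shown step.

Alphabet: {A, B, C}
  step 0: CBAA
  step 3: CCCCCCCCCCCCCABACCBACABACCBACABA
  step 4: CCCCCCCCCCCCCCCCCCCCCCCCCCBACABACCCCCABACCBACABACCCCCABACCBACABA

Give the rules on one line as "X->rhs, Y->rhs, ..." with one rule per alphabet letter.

A->BA, B->CA, C->CC

  step 3 ⇒ step 4: CCCCCCCCCCCCCABACCBACABACCBACABA ⇒ CC·CC·CC·CC·CC·CC·CC·CC·CC·CC·CC·CC·CC·BA·CA·BA·CC·CC·CA·BA·CC·BA·CA·BA·CC·CC·CA·BA·CC·BA·CA·BA
    A ↦ BA
    B ↦ CA
    C ↦ CC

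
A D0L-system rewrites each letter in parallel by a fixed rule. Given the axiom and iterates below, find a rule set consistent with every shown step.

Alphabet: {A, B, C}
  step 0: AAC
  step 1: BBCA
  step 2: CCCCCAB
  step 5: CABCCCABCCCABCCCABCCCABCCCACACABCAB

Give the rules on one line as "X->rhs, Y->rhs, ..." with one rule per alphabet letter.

A->B, B->CC, C->CA

  step 1 ⇒ step 2: BBCA ⇒ CC·CC·CA·B
    A ↦ B
    B ↦ CC
    C ↦ CA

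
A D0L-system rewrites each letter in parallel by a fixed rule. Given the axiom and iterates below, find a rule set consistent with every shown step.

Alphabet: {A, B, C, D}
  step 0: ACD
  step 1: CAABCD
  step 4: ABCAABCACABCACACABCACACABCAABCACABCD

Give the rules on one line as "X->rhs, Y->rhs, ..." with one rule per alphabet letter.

A->CA, B->C, C->AB, D->CD

  step 0 ⇒ step 1: ACD ⇒ CA·AB·CD
    A ↦ CA
    C ↦ AB
    D ↦ CD
    B ↦ C  (constrained at step 1)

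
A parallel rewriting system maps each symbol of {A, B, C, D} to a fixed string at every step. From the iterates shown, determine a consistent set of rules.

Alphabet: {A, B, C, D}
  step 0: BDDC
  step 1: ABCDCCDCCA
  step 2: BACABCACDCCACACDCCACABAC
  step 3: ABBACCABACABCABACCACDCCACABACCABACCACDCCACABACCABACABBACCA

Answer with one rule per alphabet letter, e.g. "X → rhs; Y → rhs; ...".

  step 2 ⇒ step 3: BACABCACDCCACACDCCACABAC ⇒ AB·BAC·CA·BAC·AB·CA·BAC·CA·CDC·CA·CA·BAC·CA·BAC·CA·CDC·CA·CA·BAC·CA·BAC·AB·BAC·CA
    A ↦ BAC
    B ↦ AB
    C ↦ CA
    D ↦ CDC

A->BAC, B->AB, C->CA, D->CDC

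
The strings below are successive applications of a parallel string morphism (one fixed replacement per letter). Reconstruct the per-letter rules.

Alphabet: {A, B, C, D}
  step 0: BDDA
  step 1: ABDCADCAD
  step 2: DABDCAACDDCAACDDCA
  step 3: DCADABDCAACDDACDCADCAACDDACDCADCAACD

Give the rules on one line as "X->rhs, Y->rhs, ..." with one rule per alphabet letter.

A->D, B->AB, C->AC, D->DCA

  step 2 ⇒ step 3: DABDCAACDDCAACDDCA ⇒ DCA·D·AB·DCA·AC·D·D·AC·DCA·DCA·AC·D·D·AC·DCA·DCA·AC·D
    A ↦ D
    B ↦ AB
    C ↦ AC
    D ↦ DCA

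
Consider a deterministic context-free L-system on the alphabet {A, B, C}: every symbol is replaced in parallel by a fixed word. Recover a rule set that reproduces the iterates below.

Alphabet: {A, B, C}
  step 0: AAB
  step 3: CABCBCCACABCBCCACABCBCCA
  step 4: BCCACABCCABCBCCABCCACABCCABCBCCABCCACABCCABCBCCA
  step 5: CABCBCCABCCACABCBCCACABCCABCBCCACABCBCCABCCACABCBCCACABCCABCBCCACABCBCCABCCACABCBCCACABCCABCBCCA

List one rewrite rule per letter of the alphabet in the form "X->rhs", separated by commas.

  step 4 ⇒ step 5: BCCACABCCABCBCCABCCACABCCABCBCCABCCACABCCABCBCCA ⇒ CA·BC·BC·CA·BC·CA·CA·BC·BC·CA·CA·BC·CA·BC·BC·CA·CA·BC·BC·CA·BC·CA·CA·BC·BC·CA·CA·BC·CA·BC·BC·CA·CA·BC·BC·CA·BC·CA·CA·BC·BC·CA·CA·BC·CA·BC·BC·CA
    A ↦ CA
    B ↦ CA
    C ↦ BC

A->CA, B->CA, C->BC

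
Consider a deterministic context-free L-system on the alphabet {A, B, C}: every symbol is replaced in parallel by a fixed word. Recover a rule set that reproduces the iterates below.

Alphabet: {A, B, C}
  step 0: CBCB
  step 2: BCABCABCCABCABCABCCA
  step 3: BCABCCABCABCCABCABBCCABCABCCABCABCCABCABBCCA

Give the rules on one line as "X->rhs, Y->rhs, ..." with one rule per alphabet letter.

A->CCA, B->BCA, C->B

  step 2 ⇒ step 3: BCABCABCCABCABCABCCA ⇒ BCA·B·CCA·BCA·B·CCA·BCA·B·B·CCA·BCA·B·CCA·BCA·B·CCA·BCA·B·B·CCA
    A ↦ CCA
    B ↦ BCA
    C ↦ B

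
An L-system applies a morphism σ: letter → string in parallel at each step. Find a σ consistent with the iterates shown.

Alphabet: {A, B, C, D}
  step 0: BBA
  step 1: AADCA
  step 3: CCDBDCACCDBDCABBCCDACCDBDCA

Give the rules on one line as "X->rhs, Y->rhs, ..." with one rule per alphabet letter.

A->DCA, B->A, C->B, D->CCD

  step 0 ⇒ step 1: BBA ⇒ A·A·DCA
    A ↦ DCA
    B ↦ A
    C ↦ B  (constrained at step 1)
    D ↦ CCD  (constrained at step 1)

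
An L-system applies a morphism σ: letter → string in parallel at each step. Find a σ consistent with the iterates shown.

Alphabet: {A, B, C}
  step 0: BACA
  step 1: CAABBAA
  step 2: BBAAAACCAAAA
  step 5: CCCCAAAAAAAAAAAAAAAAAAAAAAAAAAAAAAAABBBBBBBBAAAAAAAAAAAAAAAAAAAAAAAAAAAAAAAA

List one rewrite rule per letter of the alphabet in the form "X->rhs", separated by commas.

A->AA, B->C, C->BB

  step 1 ⇒ step 2: CAABBAA ⇒ BB·AA·AA·C·C·AA·AA
    A ↦ AA
    B ↦ C
    C ↦ BB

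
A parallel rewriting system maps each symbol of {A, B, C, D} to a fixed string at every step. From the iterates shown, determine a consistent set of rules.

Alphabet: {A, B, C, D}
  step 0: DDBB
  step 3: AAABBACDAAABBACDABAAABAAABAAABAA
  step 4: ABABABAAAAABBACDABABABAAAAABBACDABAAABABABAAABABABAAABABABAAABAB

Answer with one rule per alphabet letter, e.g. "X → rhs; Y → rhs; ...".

A->AB, B->AA, C->BA, D->CD

  step 3 ⇒ step 4: AAABBACDAAABBACDABAAABAAABAAABAA ⇒ AB·AB·AB·AA·AA·AB·BA·CD·AB·AB·AB·AA·AA·AB·BA·CD·AB·AA·AB·AB·AB·AA·AB·AB·AB·AA·AB·AB·AB·AA·AB·AB
    A ↦ AB
    B ↦ AA
    C ↦ BA
    D ↦ CD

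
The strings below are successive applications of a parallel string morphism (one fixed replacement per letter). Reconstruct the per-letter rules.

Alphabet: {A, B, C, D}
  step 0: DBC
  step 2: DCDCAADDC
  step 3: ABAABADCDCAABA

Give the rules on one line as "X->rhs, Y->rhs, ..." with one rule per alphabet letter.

A->DC, B->AD, C->BA, D->A

  step 2 ⇒ step 3: DCDCAADDC ⇒ A·BA·A·BA·DC·DC·A·A·BA
    A ↦ DC
    C ↦ BA
    D ↦ A
    B ↦ AD  (constrained at step 0)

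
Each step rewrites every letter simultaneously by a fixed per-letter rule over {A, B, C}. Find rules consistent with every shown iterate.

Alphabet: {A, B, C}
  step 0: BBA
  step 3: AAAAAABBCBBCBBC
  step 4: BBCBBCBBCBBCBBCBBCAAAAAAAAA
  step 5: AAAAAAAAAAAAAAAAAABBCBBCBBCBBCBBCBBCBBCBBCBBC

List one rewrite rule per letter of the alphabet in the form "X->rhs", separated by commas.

  step 4 ⇒ step 5: BBCBBCBBCBBCBBCBBCAAAAAAAAA ⇒ A·A·A·A·A·A·A·A·A·A·A·A·A·A·A·A·A·A·BBC·BBC·BBC·BBC·BBC·BBC·BBC·BBC·BBC
    A ↦ BBC
    B ↦ A
    C ↦ A

A->BBC, B->A, C->A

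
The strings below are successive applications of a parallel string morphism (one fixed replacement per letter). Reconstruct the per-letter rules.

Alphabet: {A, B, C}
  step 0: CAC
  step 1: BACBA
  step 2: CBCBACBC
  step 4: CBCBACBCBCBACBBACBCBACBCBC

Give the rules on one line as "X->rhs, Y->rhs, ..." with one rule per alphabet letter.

  step 1 ⇒ step 2: BACBA ⇒ CB·C·BA·CB·C
    A ↦ C
    B ↦ CB
    C ↦ BA

A->C, B->CB, C->BA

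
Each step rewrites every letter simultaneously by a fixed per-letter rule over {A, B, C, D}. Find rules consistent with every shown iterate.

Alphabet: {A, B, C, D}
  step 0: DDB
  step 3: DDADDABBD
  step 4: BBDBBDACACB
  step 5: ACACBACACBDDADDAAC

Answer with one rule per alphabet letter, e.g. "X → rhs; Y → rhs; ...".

  step 4 ⇒ step 5: BBDBBDACACB ⇒ AC·AC·B·AC·AC·B·D·DA·D·DA·AC
    A ↦ D
    B ↦ AC
    C ↦ DA
    D ↦ B

A->D, B->AC, C->DA, D->B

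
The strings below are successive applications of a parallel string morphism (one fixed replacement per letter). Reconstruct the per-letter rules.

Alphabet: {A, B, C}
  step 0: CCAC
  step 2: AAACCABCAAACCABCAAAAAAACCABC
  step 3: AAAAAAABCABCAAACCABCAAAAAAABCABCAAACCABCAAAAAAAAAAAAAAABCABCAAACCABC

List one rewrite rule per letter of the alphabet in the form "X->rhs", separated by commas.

  step 2 ⇒ step 3: AAACCABCAAACCABCAAAAAAACCABC ⇒ AA·AA·AA·ABC·ABC·AA·ACC·ABC·AA·AA·AA·ABC·ABC·AA·ACC·ABC·AA·AA·AA·AA·AA·AA·AA·ABC·ABC·AA·ACC·ABC
    A ↦ AA
    B ↦ ACC
    C ↦ ABC

A->AA, B->ACC, C->ABC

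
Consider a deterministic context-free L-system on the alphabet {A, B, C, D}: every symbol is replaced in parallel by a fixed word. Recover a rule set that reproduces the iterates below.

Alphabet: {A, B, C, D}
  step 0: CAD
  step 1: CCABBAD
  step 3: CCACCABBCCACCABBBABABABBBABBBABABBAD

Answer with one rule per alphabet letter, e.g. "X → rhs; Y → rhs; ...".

A->BB, B->BA, C->CCA, D->AD

  step 0 ⇒ step 1: CAD ⇒ CCA·BB·AD
    A ↦ BB
    C ↦ CCA
    D ↦ AD
    B ↦ BA  (constrained at step 1)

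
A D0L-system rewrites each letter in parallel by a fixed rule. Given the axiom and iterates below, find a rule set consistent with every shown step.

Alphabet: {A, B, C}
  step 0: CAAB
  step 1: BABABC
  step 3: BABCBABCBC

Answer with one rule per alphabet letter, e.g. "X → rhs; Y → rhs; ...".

A->AB, B->C, C->B

  step 0 ⇒ step 1: CAAB ⇒ B·AB·AB·C
    A ↦ AB
    B ↦ C
    C ↦ B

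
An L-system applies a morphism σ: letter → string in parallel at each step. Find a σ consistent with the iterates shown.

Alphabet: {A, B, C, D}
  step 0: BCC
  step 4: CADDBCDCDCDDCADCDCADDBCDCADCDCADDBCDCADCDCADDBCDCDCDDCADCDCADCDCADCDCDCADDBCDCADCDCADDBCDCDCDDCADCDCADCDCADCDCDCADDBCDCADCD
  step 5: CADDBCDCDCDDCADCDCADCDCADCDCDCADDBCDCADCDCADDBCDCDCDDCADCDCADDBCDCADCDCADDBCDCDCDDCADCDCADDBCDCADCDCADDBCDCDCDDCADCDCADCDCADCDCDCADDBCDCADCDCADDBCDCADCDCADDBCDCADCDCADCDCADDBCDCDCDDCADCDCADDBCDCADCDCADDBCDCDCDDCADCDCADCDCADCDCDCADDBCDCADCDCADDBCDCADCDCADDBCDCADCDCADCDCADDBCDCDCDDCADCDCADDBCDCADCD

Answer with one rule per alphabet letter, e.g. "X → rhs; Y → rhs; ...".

A->DB, B->CDD, C->CAD, D->CD

  step 4 ⇒ step 5: CADDBCDCDCDDCADCDCADDBCDCADCDCADDBCDCADCDCADDBCDCDCDDCADCDCADCDCADCDCDCADDBCDCADCDCADDBCDCDCDDCADCDCADCDCADCDCDCADDBCDCADCD ⇒ CAD·DB·CD·CD·CDD·CAD·CD·CAD·CD·CAD·CD·CD·CAD·DB·CD·CAD·CD·CAD·DB·CD·CD·CDD·CAD·CD·CAD·DB·CD·CAD·CD·CAD·DB·CD·CD·CDD·CAD·CD·CAD·DB·CD·CAD·CD·CAD·DB·CD·CD·CDD·CAD·CD·CAD·CD·CAD·CD·CD·CAD·DB·CD·CAD·CD·CAD·DB·CD·CAD·CD·CAD·DB·CD·CAD·CD·CAD·CD·CAD·DB·CD·CD·CDD·CAD·CD·CAD·DB·CD·CAD·CD·CAD·DB·CD·CD·CDD·CAD·CD·CAD·CD·CAD·CD·CD·CAD·DB·CD·CAD·CD·CAD·DB·CD·CAD·CD·CAD·DB·CD·CAD·CD·CAD·CD·CAD·DB·CD·CD·CDD·CAD·CD·CAD·DB·CD·CAD·CD
    A ↦ DB
    B ↦ CDD
    C ↦ CAD
    D ↦ CD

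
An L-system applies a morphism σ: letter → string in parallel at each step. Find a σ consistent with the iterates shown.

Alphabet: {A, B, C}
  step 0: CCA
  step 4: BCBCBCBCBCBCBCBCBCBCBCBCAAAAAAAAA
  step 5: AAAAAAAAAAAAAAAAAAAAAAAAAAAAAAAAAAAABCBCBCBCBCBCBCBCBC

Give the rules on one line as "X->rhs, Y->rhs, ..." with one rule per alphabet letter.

  step 4 ⇒ step 5: BCBCBCBCBCBCBCBCBCBCBCBCAAAAAAAAA ⇒ A·AA·A·AA·A·AA·A·AA·A·AA·A·AA·A·AA·A·AA·A·AA·A·AA·A·AA·A·AA·BC·BC·BC·BC·BC·BC·BC·BC·BC
    A ↦ BC
    B ↦ A
    C ↦ AA

A->BC, B->A, C->AA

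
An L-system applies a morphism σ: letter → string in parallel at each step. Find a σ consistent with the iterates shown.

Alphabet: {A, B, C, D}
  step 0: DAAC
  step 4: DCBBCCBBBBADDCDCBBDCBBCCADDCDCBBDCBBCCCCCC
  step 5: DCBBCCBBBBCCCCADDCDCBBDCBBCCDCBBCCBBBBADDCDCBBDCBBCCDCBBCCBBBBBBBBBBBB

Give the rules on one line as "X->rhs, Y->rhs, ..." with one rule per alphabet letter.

A->AD, B->C, C->BB, D->DC

  step 4 ⇒ step 5: DCBBCCBBBBADDCDCBBDCBBCCADDCDCBBDCBBCCCCCC ⇒ DC·BB·C·C·BB·BB·C·C·C·C·AD·DC·DC·BB·DC·BB·C·C·DC·BB·C·C·BB·BB·AD·DC·DC·BB·DC·BB·C·C·DC·BB·C·C·BB·BB·BB·BB·BB·BB
    A ↦ AD
    B ↦ C
    C ↦ BB
    D ↦ DC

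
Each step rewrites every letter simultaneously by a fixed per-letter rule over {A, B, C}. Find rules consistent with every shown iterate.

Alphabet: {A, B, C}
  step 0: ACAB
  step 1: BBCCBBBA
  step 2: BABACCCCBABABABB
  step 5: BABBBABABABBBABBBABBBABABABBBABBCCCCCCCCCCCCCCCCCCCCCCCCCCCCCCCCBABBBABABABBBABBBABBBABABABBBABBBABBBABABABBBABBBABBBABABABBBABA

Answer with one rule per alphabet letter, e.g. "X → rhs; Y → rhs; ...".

A->BB, B->BA, C->CC

  step 1 ⇒ step 2: BBCCBBBA ⇒ BA·BA·CC·CC·BA·BA·BA·BB
    A ↦ BB
    B ↦ BA
    C ↦ CC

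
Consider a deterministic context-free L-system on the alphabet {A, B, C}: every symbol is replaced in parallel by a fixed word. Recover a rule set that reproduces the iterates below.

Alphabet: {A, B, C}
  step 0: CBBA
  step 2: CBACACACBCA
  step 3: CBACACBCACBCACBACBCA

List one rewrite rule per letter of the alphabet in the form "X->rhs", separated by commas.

A->CA, B->A, C->CB

  step 2 ⇒ step 3: CBACACACBCA ⇒ CB·A·CA·CB·CA·CB·CA·CB·A·CB·CA
    A ↦ CA
    B ↦ A
    C ↦ CB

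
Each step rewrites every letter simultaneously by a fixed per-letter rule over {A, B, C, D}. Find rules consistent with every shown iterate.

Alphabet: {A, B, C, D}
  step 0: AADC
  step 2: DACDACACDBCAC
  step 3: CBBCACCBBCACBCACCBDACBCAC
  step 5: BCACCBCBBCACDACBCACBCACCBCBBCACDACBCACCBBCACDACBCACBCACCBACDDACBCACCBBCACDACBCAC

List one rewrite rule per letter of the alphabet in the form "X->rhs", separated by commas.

A->BC, B->D, C->AC, D->CB

  step 2 ⇒ step 3: DACDACACDBCAC ⇒ CB·BC·AC·CB·BC·AC·BC·AC·CB·D·AC·BC·AC
    A ↦ BC
    B ↦ D
    C ↦ AC
    D ↦ CB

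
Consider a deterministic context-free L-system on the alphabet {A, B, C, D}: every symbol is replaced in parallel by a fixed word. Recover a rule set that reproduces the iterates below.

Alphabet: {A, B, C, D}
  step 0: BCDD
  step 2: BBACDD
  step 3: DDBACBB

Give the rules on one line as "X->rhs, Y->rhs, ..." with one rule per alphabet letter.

  step 2 ⇒ step 3: BBACDD ⇒ D·D·B·AC·B·B
    A ↦ B
    B ↦ D
    C ↦ AC
    D ↦ B

A->B, B->D, C->AC, D->B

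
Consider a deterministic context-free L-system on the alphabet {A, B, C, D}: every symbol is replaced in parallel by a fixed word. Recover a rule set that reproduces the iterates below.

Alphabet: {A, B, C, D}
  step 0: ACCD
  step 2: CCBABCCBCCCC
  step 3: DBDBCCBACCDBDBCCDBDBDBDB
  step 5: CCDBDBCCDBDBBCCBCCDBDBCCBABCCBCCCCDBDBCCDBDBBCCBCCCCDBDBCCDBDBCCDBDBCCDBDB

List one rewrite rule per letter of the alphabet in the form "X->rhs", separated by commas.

A->BA, B->CC, C->DB, D->B

  step 2 ⇒ step 3: CCBABCCBCCCC ⇒ DB·DB·CC·BA·CC·DB·DB·CC·DB·DB·DB·DB
    A ↦ BA
    B ↦ CC
    C ↦ DB
    D ↦ B  (constrained at step 0)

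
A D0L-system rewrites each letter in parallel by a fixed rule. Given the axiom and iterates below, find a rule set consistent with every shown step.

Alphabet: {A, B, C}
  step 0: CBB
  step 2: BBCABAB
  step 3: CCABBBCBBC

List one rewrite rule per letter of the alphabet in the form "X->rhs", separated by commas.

A->BB, B->C, C->AB

  step 2 ⇒ step 3: BBCABAB ⇒ C·C·AB·BB·C·BB·C
    A ↦ BB
    B ↦ C
    C ↦ AB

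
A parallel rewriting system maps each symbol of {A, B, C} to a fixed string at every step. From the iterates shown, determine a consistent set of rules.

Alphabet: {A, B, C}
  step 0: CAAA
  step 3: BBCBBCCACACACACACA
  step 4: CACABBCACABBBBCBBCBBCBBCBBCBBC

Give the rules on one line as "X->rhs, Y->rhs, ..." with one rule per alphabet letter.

A->C, B->CA, C->BB

  step 3 ⇒ step 4: BBCBBCCACACACACACA ⇒ CA·CA·BB·CA·CA·BB·BB·C·BB·C·BB·C·BB·C·BB·C·BB·C
    A ↦ C
    B ↦ CA
    C ↦ BB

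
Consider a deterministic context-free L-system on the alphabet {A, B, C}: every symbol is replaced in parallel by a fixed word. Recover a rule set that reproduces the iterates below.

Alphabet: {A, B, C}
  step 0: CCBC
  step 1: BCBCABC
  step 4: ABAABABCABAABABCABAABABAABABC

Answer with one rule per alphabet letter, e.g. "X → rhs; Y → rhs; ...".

A->AB, B->A, C->BC

  step 0 ⇒ step 1: CCBC ⇒ BC·BC·A·BC
    B ↦ A
    C ↦ BC
    A ↦ AB  (constrained at step 1)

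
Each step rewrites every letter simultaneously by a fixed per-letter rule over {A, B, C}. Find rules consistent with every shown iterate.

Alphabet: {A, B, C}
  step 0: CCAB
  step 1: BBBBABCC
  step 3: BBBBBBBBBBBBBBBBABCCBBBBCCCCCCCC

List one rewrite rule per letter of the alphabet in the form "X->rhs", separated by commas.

A->AB, B->CC, C->BB

  step 0 ⇒ step 1: CCAB ⇒ BB·BB·AB·CC
    A ↦ AB
    B ↦ CC
    C ↦ BB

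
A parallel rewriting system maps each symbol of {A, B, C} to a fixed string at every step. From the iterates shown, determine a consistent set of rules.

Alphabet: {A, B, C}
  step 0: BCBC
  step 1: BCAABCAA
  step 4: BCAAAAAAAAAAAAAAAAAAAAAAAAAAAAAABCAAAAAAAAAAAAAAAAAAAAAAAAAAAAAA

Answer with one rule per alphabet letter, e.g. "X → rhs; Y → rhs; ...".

  step 0 ⇒ step 1: BCBC ⇒ BC·AA·BC·AA
    B ↦ BC
    C ↦ AA
    A ↦ AA  (constrained at step 1)

A->AA, B->BC, C->AA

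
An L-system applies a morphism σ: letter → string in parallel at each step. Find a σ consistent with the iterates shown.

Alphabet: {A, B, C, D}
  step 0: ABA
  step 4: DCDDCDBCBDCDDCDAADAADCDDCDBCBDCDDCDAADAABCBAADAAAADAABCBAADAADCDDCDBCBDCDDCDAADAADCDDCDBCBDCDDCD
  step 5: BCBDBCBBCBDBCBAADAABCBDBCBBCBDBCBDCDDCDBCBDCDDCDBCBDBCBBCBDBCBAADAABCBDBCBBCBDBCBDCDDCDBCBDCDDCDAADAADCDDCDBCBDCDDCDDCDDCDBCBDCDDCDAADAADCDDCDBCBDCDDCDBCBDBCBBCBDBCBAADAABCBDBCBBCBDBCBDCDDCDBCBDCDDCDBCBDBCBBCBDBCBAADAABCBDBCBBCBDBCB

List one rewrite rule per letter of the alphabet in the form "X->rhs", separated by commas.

  step 4 ⇒ step 5: DCDDCDBCBDCDDCDAADAADCDDCDBCBDCDDCDAADAABCBAADAAAADAABCBAADAADCDDCDBCBDCDDCDAADAADCDDCDBCBDCDDCD ⇒ BCB·D·BCB·BCB·D·BCB·AA·D·AA·BCB·D·BCB·BCB·D·BCB·DCD·DCD·BCB·DCD·DCD·BCB·D·BCB·BCB·D·BCB·AA·D·AA·BCB·D·BCB·BCB·D·BCB·DCD·DCD·BCB·DCD·DCD·AA·D·AA·DCD·DCD·BCB·DCD·DCD·DCD·DCD·BCB·DCD·DCD·AA·D·AA·DCD·DCD·BCB·DCD·DCD·BCB·D·BCB·BCB·D·BCB·AA·D·AA·BCB·D·BCB·BCB·D·BCB·DCD·DCD·BCB·DCD·DCD·BCB·D·BCB·BCB·D·BCB·AA·D·AA·BCB·D·BCB·BCB·D·BCB
    A ↦ DCD
    B ↦ AA
    C ↦ D
    D ↦ BCB

A->DCD, B->AA, C->D, D->BCB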